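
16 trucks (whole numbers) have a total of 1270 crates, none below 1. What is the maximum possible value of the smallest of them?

79

The 16 values sum to 1270, so their minimum is at most ⌊1270/16⌋ = 79.
Equality holds with 10 values of 79 and 6 values of 80.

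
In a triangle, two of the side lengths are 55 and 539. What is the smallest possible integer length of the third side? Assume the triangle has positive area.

485

The third side must exceed |55 − 539| = 484.
The smallest integer above 484 is 485.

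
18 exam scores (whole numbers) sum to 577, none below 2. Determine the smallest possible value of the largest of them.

If every one of the 18 were at most 32, the total would be at most 18 × 32 = 576 < 577.
Achievable: 1 of them at 33 and 17 at 32 total 577.

33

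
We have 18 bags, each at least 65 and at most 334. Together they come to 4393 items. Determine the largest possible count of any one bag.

334

Maximizing one value means minimizing the remaining 17.
The other 17 contribute at least 17 × 65 = 1105, leaving at most 4393 − 1105 = 3288.
But each bag is capped at 334, so the maximum is 334.
Achievable: one at 334 and the other 17 totalling 4059, which fits since 17 × 65 ≤ 4059 ≤ 17 × 334.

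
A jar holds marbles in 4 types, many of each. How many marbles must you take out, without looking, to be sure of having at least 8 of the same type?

You could draw 7 of every type without reaching 8 of any — 28 in all.
One more forces 8 of some type, so 28 + 1 = 29.

29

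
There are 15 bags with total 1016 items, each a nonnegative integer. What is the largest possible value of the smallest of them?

67

The average is 1016/15 < 68, so some value is ≤ 67.
Taking 4 copies of 67 and 11 copies of 68 gives exactly 1016, so 67 is attained.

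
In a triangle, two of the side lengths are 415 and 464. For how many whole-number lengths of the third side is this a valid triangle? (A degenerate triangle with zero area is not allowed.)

829

The triangle inequality gives |415 − 464| < c < 415 + 464, i.e. 49 < c < 879.
So c can be any integer from 50 to 878: 829 values.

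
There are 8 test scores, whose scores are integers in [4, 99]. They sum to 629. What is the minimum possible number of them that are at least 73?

Suppose at most 8 − j of them reach 73; then j values are ≤ 72 and the rest ≤ 99.
The total is then ≤ 72·j + 99·(8 − j) = 792 − 27j. For this to be ≥ 629 we need j ≤ 6, so at least 8 − 6 = 2 must reach 73.
Exactly 2 works: 2 values at 99 and 6 at 72 total 630; lower one of the high values by 1 (still ≥ 73) to hit 629.

2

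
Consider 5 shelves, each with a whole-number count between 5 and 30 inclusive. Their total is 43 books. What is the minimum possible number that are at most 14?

4

If only k of them are at most 14, the other 5 − k are at least 15, so the total is at least (5 − k)·15 + k·5.
This is ≤ 43, so (5 − k)·15 + 5k ≤ 43, which gives k ≥ 4.
Exactly 4 works: 4 values at 5 and 1 at 15 total 35; raise one of the low values by 8 (still ≤ 14) to hit 43.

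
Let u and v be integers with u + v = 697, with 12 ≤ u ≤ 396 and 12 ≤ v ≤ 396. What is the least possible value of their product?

119196

For a fixed sum, uv is smallest when u and v are as far apart as possible.
The extreme feasible split is u = 301, v = 396, giving uv = 119196.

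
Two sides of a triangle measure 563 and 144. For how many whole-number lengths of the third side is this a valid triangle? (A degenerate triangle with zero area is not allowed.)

287

The triangle inequality gives |563 − 144| < c < 563 + 144, i.e. 419 < c < 707.
So c can be any integer from 420 to 706: 287 values.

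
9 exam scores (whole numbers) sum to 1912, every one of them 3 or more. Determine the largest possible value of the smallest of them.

212

The average is 1912/9 < 213, so some value is ≤ 212.
Achievable: 5 of them at 212 and 4 at 213 total 1912.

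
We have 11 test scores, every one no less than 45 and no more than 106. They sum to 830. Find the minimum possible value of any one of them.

To make one score as small as possible, make the other 10 as large as possible.
The other 10 can take up 10 × 106 = 1060 ≥ 830 − 45, so one score can sit at its floor of 45.
Achievable: one at 45 and the other 10 totalling 785, which fits since 10 × 45 ≤ 785 ≤ 10 × 106.

45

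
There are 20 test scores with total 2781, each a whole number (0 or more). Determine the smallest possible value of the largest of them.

If every one of the 20 were at most 139, the total would be at most 20 × 139 = 2780 < 2781.
Taking 19 copies of 139 and 1 copy of 140 gives exactly 2781, so 140 is attained.

140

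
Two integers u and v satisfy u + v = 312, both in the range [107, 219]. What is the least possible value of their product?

21935

Since u + v is fixed, pushing one of them to its bound minimizes the product.
At the endpoint u = 107, v = 312 − 107 = 205, so uv = 107 × 205 = 21935.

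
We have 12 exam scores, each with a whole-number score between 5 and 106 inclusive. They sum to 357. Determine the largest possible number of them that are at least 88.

If k of the values are ≥ 88, the total is ≥ 88k + 5(12 − k).
Setting 88k + 5(12 − k) ≤ 357 gives 83k ≤ 297, so k ≤ 3.
k = 3 is achieved by 3 values at 88 and 9 at 5, total 309; add 48 to one value (staying below 88) to reach 357.

3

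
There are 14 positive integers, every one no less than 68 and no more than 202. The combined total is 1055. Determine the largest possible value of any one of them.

171

To make one integer as large as possible, make the other 13 as small as possible.
The other 13 contribute at least 13 × 68 = 884, leaving at most 1055 − 884 = 171.
Since 171 ≤ 202, this is achievable: one at 171 and 13 at 68.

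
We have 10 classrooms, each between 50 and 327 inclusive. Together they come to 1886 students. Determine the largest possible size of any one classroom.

Maximizing one value means minimizing the remaining 9.
The other 9 contribute at least 9 × 50 = 450, leaving at most 1886 − 450 = 1436.
But each classroom is capped at 327, so the maximum is 327.
Achievable: one at 327 and the other 9 totalling 1559, which fits since 9 × 50 ≤ 1559 ≤ 9 × 327.

327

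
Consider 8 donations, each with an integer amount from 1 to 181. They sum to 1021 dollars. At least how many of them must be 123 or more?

If only k of them are at least 123, the other 8 − k are at most 122, so the total is at most k·181 + (8 − k)·122.
This must reach 1021, so k·181 + (8 − k)·122 ≥ 1021, giving k ≥ 1.
Exactly 1 works: 1 value at 181 and 7 at 122 total 1035; lower one of the high values by 14 (still ≥ 123) to hit 1021.

1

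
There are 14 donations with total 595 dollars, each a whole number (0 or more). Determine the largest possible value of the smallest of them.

42

The 14 values sum to 595, so their minimum is at most ⌊595/14⌋ = 42.
Equality holds with 7 values of 42 and 7 values of 43.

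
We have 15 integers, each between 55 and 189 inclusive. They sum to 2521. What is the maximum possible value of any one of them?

189

To make one integer as large as possible, make the other 14 as small as possible.
The other 14 contribute at least 14 × 55 = 770, leaving at most 2521 − 770 = 1751.
But each integer is capped at 189, so the maximum is 189.
Achievable: one at 189 and the other 14 totalling 2332, which fits since 14 × 55 ≤ 2332 ≤ 14 × 189.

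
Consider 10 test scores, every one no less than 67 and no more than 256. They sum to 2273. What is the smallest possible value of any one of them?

67

Minimizing one value means maximizing the remaining 9.
The other 9 can take up 9 × 256 = 2304 ≥ 2273 − 67, so one score can sit at its floor of 67.
Achievable: one at 67 and the other 9 totalling 2206, which fits since 9 × 67 ≤ 2206 ≤ 9 × 256.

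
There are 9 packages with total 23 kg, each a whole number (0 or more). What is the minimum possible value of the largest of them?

The average is 23/9 > 2, so not all 9 can be 2 or less; the largest is ≥ 3.
Equality holds with 5 values of 3 and 4 values of 2.

3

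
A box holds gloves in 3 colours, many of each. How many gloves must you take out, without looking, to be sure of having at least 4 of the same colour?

10

In the worst case you draw 3 of each of the 3 colours: 3 × 3 = 9.
One more forces 4 of some colour, so 9 + 1 = 10.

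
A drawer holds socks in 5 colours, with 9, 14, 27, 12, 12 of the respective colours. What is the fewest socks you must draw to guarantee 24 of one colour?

71

In the worst case you take as many as possible of each colour without reaching 24: 9 + 14 + 23 + 12 + 12 = 70.
The next one must give 24 of some colour, so 70 + 1 = 71.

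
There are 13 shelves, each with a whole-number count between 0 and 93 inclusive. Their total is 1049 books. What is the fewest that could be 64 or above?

If only k of them are at least 64, the other 13 − k are at most 63, so the total is at most k·93 + (13 − k)·63.
This must reach 1049, so k·93 + (13 − k)·63 ≥ 1049, giving k ≥ 8.
Exactly 8 works: 8 values at 93 and 5 at 63 total 1059; lower one of the high values by 10 (still ≥ 64) to hit 1049.

8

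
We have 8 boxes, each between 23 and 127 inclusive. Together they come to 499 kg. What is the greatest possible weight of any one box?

Maximizing one value means minimizing the remaining 7.
The other 7 contribute at least 7 × 23 = 161, leaving at most 499 − 161 = 338.
But each box is capped at 127, so the maximum is 127.
Achievable: one at 127 and the other 7 totalling 372, which fits since 7 × 23 ≤ 372 ≤ 7 × 127.

127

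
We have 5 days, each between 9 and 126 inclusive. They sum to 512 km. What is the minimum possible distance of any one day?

9

To make one day as small as possible, make the other 4 as large as possible.
The other 4 can take up 4 × 126 = 504 ≥ 512 − 9, so one day can sit at its floor of 9.
Achievable: one at 9 and the other 4 totalling 503, which fits since 4 × 9 ≤ 503 ≤ 4 × 126.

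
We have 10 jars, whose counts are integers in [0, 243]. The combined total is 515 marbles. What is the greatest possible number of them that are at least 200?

With k values at 200 or above and the rest at least 0, the sum is at least 0 + 200k.
Since the sum is 515, we need 200k ≤ 515, i.e. k ≤ 2.
k = 2 is achieved by 2 values at 200 and 8 at 0, total 400; add 115 to one value (staying below 200) to reach 515.

2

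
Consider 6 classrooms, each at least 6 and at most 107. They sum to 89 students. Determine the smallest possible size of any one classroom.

6

To make one classroom as small as possible, make the other 5 as large as possible.
The other 5 can take up 5 × 107 = 535 ≥ 89 − 6, so one classroom can sit at its floor of 6.
Achievable: one at 6 and the other 5 totalling 83, which fits since 5 × 6 ≤ 83 ≤ 5 × 107.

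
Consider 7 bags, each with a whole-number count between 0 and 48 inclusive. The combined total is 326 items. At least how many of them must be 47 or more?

2

Suppose at most 7 − j of them reach 47; then j values are ≤ 46 and the rest ≤ 48.
The total is then ≤ 46·j + 48·(7 − j) = 336 − 2j. For this to be ≥ 326 we need j ≤ 5, so at least 7 − 5 = 2 must reach 47.
Exactly 2 works: 2 values at 48 and 5 at 46 total 326.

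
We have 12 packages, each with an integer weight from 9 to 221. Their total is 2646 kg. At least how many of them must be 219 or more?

Suppose at most 12 − j of them reach 219; then j values are ≤ 218 and the rest ≤ 221.
The total is then ≤ 218·j + 221·(12 − j) = 2652 − 3j. For this to be ≥ 2646 we need j ≤ 2, so at least 12 − 2 = 10 must reach 219.
Exactly 10 works: 10 values at 221 and 2 at 218 total 2646.

10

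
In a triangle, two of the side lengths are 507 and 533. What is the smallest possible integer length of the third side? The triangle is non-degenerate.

27

The third side must exceed |507 − 533| = 26.
The smallest integer above 26 is 27.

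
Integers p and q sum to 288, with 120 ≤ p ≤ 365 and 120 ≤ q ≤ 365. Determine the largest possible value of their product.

For a fixed sum, the product pq is largest when p and q are as close as possible.
Taking p = 144 and q = 144 (both in [120, 365]) gives pq = 20736.

20736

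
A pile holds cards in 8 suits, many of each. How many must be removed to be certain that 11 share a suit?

81

You could draw 10 of every suit without reaching 11 of any — 80 in all.
One more forces 11 of some suit, so 80 + 1 = 81.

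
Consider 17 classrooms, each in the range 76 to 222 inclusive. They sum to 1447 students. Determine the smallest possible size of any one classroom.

To make one classroom as small as possible, make the other 16 as large as possible.
The other 16 can take up 16 × 222 = 3552 ≥ 1447 − 76, so one classroom can sit at its floor of 76.
Achievable: one at 76 and the other 16 totalling 1371, which fits since 16 × 76 ≤ 1371 ≤ 16 × 222.

76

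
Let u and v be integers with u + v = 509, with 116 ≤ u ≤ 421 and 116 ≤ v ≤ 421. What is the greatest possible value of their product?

For a fixed sum, the product uv is largest when u and v are as close as possible.
Taking u = 254 and v = 255 (both in [116, 421]) gives uv = 64770.

64770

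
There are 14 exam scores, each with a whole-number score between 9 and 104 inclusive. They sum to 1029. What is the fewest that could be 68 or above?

Each value short of 68 is at most 67, costing at least 104 − 67 = 37 against the maximum total of 1456.
We can afford to lose at most 1456 − 1029 = 427, so at most ⌊427/37⌋ = 11 fall short, and at least 3 are ≥ 68.
Exactly 3 works: 3 values at 104 and 11 at 67 total 1049; lower one of the high values by 20 (still ≥ 68) to hit 1029.

3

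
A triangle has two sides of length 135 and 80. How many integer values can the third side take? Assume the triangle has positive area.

159

The triangle inequality gives |135 − 80| < c < 135 + 80, i.e. 55 < c < 215.
So c can be any integer from 56 to 214: 159 values.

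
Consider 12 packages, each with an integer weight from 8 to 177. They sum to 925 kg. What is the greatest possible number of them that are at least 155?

Suppose k of them are at least 155. Those contribute at least 155 each and the other 12 − k at least 8 each.
So the total is at least 155k + 8(12 − k) = 96 + 147k. This must be ≤ 925, giving k ≤ 5.
k = 5 is achieved by 5 values at 155 and 7 at 8, total 831; add 94 to one value (staying below 155) to reach 925.

5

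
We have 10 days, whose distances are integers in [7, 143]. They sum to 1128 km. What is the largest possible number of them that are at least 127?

Suppose k of them are at least 127. Those contribute at least 127 each and the other 10 − k at least 7 each.
So the total is at least 127k + 7(10 − k) = 70 + 120k. This must be ≤ 1128, giving k ≤ 8.
k = 8 is achieved by 8 values at 127 and 2 at 7, total 1030; add 98 to one value (staying below 127) to reach 1128.

8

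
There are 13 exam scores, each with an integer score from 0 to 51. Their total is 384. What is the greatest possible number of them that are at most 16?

7

Each value at 16 or below falls at least 51 − 16 = 35 short of the ceiling 51.
The ceiling total is 13 × 51 = 663, and we need 384, so at most ⌊(663 − 384)/35⌋ = 7 can be that low.
k = 7 is achieved by 7 values at 16 and 6 at 51, total 418; lower one of the 51's by 34 (still > 16) to reach 384.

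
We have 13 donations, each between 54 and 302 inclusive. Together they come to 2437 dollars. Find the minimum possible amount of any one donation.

54

Minimizing one value means maximizing the remaining 12.
The other 12 can take up 12 × 302 = 3624 ≥ 2437 − 54, so one donation can sit at its floor of 54.
Achievable: one at 54 and the other 12 totalling 2383, which fits since 12 × 54 ≤ 2383 ≤ 12 × 302.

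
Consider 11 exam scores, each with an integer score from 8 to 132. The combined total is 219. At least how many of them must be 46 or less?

Each value above 46 is at least 47, contributing at least 47 − 8 = 39 above the floor 8.
The sum exceeds the floor total 88 by 131, so at most ⌊131/39⌋ = 3 exceed 46, and at least 8 are ≤ 46.
Exactly 8 works: 8 values at 8 and 3 at 47 total 205; raise one of the low values by 14 (still ≤ 46) to hit 219.

8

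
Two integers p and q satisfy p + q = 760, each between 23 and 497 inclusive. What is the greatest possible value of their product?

For a fixed sum, the product pq is largest when p and q are as close as possible.
Taking p = 380 and q = 380 (both in [23, 497]) gives pq = 144400.

144400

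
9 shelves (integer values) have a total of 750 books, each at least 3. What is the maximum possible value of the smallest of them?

If every one of the 9 were at least 84, the total would be at least 9 × 84 = 756 > 750.
Taking 6 copies of 83 and 3 copies of 84 gives exactly 750, so 83 is attained.

83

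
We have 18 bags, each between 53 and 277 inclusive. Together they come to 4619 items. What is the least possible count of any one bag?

Minimizing one value means maximizing the remaining 17.
The other 17 can take up 17 × 277 = 4709 ≥ 4619 − 53, so one bag can sit at its floor of 53.
Achievable: one at 53 and the other 17 totalling 4566, which fits since 17 × 53 ≤ 4566 ≤ 17 × 277.

53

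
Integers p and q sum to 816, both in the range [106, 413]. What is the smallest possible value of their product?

Since p + q is fixed, pushing one of them to its bound minimizes the product.
The extreme feasible split is p = 403, q = 413, giving pq = 166439.

166439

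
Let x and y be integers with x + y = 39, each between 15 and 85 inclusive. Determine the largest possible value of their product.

xy = x(39 − x) is maximized when x is as near 39/2 as the bounds allow.
Taking x = 19 and y = 20 (both in [15, 85]) gives xy = 380.

380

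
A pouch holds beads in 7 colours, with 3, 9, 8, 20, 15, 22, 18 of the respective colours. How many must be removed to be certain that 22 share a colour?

95

In the worst case you take as many as possible of each colour without reaching 22: 3 + 9 + 8 + 20 + 15 + 21 + 18 = 94.
The next one must give 22 of some colour, so 94 + 1 = 95.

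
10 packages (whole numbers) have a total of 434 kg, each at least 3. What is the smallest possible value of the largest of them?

If every one of the 10 were at most 43, the total would be at most 10 × 43 = 430 < 434.
Equality holds with 4 values of 44 and 6 values of 43.

44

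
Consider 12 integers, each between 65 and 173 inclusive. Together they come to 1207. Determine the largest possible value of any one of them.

173

To make one integer as large as possible, make the other 11 as small as possible.
The other 11 contribute at least 11 × 65 = 715, leaving at most 1207 − 715 = 492.
But each integer is capped at 173, so the maximum is 173.
Achievable: one at 173 and the other 11 totalling 1034, which fits since 11 × 65 ≤ 1034 ≤ 11 × 173.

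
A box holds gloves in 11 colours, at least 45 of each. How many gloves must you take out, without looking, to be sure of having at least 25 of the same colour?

265

You could draw 24 of every colour without reaching 25 of any — 264 in all.
One more forces 25 of some colour, so 264 + 1 = 265.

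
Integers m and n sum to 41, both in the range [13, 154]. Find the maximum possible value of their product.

mn = m(41 − m) is maximized when m is as near 41/2 as the bounds allow.
Taking m = 20 and n = 21 (both in [13, 154]) gives mn = 420.

420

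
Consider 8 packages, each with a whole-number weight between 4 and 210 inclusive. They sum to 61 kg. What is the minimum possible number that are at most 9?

4

Each value above 9 is at least 10, contributing at least 10 − 4 = 6 above the floor 4.
The sum exceeds the floor total 32 by 29, so at most ⌊29/6⌋ = 4 exceed 9, and at least 4 are ≤ 9.
Exactly 4 works: 4 values at 4 and 4 at 10 total 56; raise one of the low values by 5 (still ≤ 9) to hit 61.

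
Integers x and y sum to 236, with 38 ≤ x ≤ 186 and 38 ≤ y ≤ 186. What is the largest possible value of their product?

13924

With x + y fixed, xy peaks when the two are closest together.
Taking x = 118 and y = 118 (both in [38, 186]) gives xy = 13924.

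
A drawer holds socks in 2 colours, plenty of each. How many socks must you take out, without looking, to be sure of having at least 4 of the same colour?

7

You could draw 3 of every colour without reaching 4 of any — 6 in all.
One more forces 4 of some colour, so 6 + 1 = 7.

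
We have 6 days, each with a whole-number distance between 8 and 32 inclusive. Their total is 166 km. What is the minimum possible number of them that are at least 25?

3

Suppose at most 6 − j of them reach 25; then j values are ≤ 24 and the rest ≤ 32.
The total is then ≤ 24·j + 32·(6 − j) = 192 − 8j. For this to be ≥ 166 we need j ≤ 3, so at least 6 − 3 = 3 must reach 25.
Exactly 3 works: 3 values at 32 and 3 at 24 total 168; lower one of the high values by 2 (still ≥ 25) to hit 166.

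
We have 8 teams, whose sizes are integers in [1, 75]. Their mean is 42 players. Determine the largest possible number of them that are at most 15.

The total is 8 × 42 = 336.
Suppose k of them are at most 15. Those contribute at most 15 each and the rest at most 75 each.
So the total is at most 15k + 75(8 − k) = 600 − 60k. This must still be ≥ 336, so k ≤ 4.
k = 4 is achieved by 4 values at 15 and 4 at 75, total 360; lower one of the 75's by 24 (still > 15) to reach 336.

4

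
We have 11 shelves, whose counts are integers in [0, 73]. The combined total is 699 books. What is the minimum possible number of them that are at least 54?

6

Each value short of 54 is at most 53, costing at least 73 − 53 = 20 against the maximum total of 803.
We can afford to lose at most 803 − 699 = 104, so at most ⌊104/20⌋ = 5 fall short, and at least 6 are ≥ 54.
Exactly 6 works: 6 values at 73 and 5 at 53 total 703; lower one of the high values by 4 (still ≥ 54) to hit 699.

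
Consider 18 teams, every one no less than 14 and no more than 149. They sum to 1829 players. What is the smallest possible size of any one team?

14

To make one team as small as possible, make the other 17 as large as possible.
The other 17 can take up 17 × 149 = 2533 ≥ 1829 − 14, so one team can sit at its floor of 14.
Achievable: one at 14 and the other 17 totalling 1815, which fits since 17 × 14 ≤ 1815 ≤ 17 × 149.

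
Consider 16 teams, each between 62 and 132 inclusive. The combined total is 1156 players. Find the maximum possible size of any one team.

Maximizing one value means minimizing the remaining 15.
The other 15 contribute at least 15 × 62 = 930, leaving at most 1156 − 930 = 226.
But each team is capped at 132, so the maximum is 132.
Achievable: one at 132 and the other 15 totalling 1024, which fits since 15 × 62 ≤ 1024 ≤ 15 × 132.

132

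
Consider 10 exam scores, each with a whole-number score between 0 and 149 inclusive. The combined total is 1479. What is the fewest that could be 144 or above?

9

Each value short of 144 is at most 143, costing at least 149 − 143 = 6 against the maximum total of 1490.
We can afford to lose at most 1490 − 1479 = 11, so at most ⌊11/6⌋ = 1 fall short, and at least 9 are ≥ 144.
Exactly 9 works: 9 values at 149 and 1 at 143 total 1484; lower one of the high values by 5 (still ≥ 144) to hit 1479.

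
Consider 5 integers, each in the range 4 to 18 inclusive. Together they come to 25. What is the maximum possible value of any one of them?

Maximizing one value means minimizing the remaining 4.
The other 4 contribute at least 4 × 4 = 16, leaving at most 25 − 16 = 9.
Since 9 ≤ 18, this is achievable: one at 9 and 4 at 4.

9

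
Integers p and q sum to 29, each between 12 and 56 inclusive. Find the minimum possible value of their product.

204

pq = p(29 − p) is concave in p, so over [12, 17] it is minimized at an endpoint.
At the endpoint p = 12, q = 29 − 12 = 17, so pq = 12 × 17 = 204.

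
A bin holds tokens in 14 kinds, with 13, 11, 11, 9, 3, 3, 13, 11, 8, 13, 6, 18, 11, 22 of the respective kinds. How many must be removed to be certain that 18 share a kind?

In the worst case you take as many as possible of each kind without reaching 18: 13 + 11 + 11 + 9 + 3 + 3 + 13 + 11 + 8 + 13 + 6 + 17 + 11 + 17 = 146.
The next one must give 18 of some kind, so 146 + 1 = 147.

147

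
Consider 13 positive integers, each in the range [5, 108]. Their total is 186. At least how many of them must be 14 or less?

If only k of them are at most 14, the other 13 − k are at least 15, so the total is at least (13 − k)·15 + k·5.
This is ≤ 186, so (13 − k)·15 + 5k ≤ 186, which gives k ≥ 1.
Exactly 1 works: 1 value at 5 and 12 at 15 total 185; raise one of the low values by 1 (still ≤ 14) to hit 186.

1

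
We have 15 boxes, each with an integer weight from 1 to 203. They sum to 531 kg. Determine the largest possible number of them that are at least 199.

Suppose k of them are at least 199. Those contribute at least 199 each and the other 15 − k at least 1 each.
So the total is at least 199k + 1(15 − k) = 15 + 198k. This must be ≤ 531, giving k ≤ 2.
k = 2 is achieved by 2 values at 199 and 13 at 1, total 411; add 120 to one value (staying below 199) to reach 531.

2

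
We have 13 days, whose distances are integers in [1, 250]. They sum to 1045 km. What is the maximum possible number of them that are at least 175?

5

If k of the values are ≥ 175, the total is ≥ 175k + 1(13 − k).
Setting 175k + 1(13 − k) ≤ 1045 gives 174k ≤ 1032, so k ≤ 5.
k = 5 is achieved by 5 values at 175 and 8 at 1, total 883; add 162 to one value (staying below 175) to reach 1045.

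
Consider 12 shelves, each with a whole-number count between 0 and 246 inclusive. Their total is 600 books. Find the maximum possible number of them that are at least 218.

2

If k of the values are ≥ 218, the total is ≥ 218k + 0(12 − k).
Setting 218k + 0(12 − k) ≤ 600 gives 218k ≤ 600, so k ≤ 2.
k = 2 is achieved by 2 values at 218 and 10 at 0, total 436; add 164 to one value (staying below 218) to reach 600.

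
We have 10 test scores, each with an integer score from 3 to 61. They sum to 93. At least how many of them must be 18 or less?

Let j be the number exceeding 18. Then the total is ≥ 19·j + 3·(10 − j) = 30 + 16j.
So 16j ≤ 63 and j ≤ 3; hence at least 10 − 3 = 7 are ≤ 18.
Exactly 7 works: 7 values at 3 and 3 at 19 total 78; raise one of the low values by 15 (still ≤ 18) to hit 93.

7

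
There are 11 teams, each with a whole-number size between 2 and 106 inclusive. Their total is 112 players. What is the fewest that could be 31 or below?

Each value above 31 is at least 32, contributing at least 32 − 2 = 30 above the floor 2.
The sum exceeds the floor total 22 by 90, so at most ⌊90/30⌋ = 3 exceed 31, and at least 8 are ≤ 31.
Exactly 8 works: 8 values at 2 and 3 at 32 total 112.

8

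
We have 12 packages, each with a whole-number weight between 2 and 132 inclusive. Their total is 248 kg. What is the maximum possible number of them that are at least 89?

2

With k values at 89 or above and the rest at least 2, the sum is at least 24 + 87k.
Since the sum is 248, we need 87k ≤ 224, i.e. k ≤ 2.
k = 2 is achieved by 2 values at 89 and 10 at 2, total 198; add 50 to one value (staying below 89) to reach 248.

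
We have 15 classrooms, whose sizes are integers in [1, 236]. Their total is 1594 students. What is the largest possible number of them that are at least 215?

7

Suppose k of them are at least 215. Those contribute at least 215 each and the other 15 − k at least 1 each.
So the total is at least 215k + 1(15 − k) = 15 + 214k. This must be ≤ 1594, giving k ≤ 7.
k = 7 is achieved by 7 values at 215 and 8 at 1, total 1513; add 81 to one value (staying below 215) to reach 1594.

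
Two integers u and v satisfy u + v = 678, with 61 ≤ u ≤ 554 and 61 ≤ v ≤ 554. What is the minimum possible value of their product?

Since u + v is fixed, pushing one of them to its bound minimizes the product.
The extreme feasible split is u = 124, v = 554, giving uv = 68696.

68696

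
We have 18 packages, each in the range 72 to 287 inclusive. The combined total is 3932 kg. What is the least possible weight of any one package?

Minimizing one value means maximizing the remaining 17.
The other 17 can take up 17 × 287 = 4879 ≥ 3932 − 72, so one package can sit at its floor of 72.
Achievable: one at 72 and the other 17 totalling 3860, which fits since 17 × 72 ≤ 3860 ≤ 17 × 287.

72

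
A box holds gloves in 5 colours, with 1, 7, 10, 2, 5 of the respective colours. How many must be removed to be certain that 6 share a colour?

In the worst case you take as many as possible of each colour without reaching 6: 1 + 5 + 5 + 2 + 5 = 18.
The next one must give 6 of some colour, so 18 + 1 = 19.

19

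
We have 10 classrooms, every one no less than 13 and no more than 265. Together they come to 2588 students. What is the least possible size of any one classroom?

To make one classroom as small as possible, make the other 9 as large as possible.
The other 9 contribute at most 9 × 265 = 2385, leaving at least 2588 − 2385 = 203.
Since 203 ≥ 13, this is achievable: one at 203 and 9 at 265.

203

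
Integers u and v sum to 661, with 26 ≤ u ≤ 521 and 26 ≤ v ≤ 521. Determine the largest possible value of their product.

uv = u(661 − u) is maximized when u is as near 661/2 as the bounds allow.
Taking u = 330 and v = 331 (both in [26, 521]) gives uv = 109230.

109230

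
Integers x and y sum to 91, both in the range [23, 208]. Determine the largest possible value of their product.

2070

With x + y fixed, xy peaks when the two are closest together.
Taking x = 45 and y = 46 (both in [23, 208]) gives xy = 2070.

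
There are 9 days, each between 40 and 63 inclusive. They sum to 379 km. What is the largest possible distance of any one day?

Maximizing one value means minimizing the remaining 8.
The other 8 contribute at least 8 × 40 = 320, leaving at most 379 − 320 = 59.
Since 59 ≤ 63, this is achievable: one at 59 and 8 at 40.

59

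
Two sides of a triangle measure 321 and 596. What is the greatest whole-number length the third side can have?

916

The third side must be less than 321 + 596 = 917.
The largest integer below 917 is 916.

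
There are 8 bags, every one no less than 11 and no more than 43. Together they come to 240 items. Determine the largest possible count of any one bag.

To make one bag as large as possible, make the other 7 as small as possible.
The other 7 contribute at least 7 × 11 = 77, leaving at most 240 − 77 = 163.
But each bag is capped at 43, so the maximum is 43.
Achievable: one at 43 and the other 7 totalling 197, which fits since 7 × 11 ≤ 197 ≤ 7 × 43.

43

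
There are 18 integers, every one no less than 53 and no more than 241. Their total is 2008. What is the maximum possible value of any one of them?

241

Maximizing one value means minimizing the remaining 17.
The other 17 contribute at least 17 × 53 = 901, leaving at most 2008 − 901 = 1107.
But each integer is capped at 241, so the maximum is 241.
Achievable: one at 241 and the other 17 totalling 1767, which fits since 17 × 53 ≤ 1767 ≤ 17 × 241.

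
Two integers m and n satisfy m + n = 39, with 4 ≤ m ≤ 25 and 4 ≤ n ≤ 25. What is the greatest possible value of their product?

With m + n fixed, mn peaks when the two are closest together.
Taking m = 19 and n = 20 (both in [4, 25]) gives mn = 380.

380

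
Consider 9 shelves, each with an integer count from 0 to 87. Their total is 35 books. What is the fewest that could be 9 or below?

6

If only k of them are at most 9, the other 9 − k are at least 10, so the total is at least (9 − k)·10 + k·0.
This is ≤ 35, so (9 − k)·10 + 0k ≤ 35, which gives k ≥ 6.
Exactly 6 works: 6 values at 0 and 3 at 10 total 30; raise one of the low values by 5 (still ≤ 9) to hit 35.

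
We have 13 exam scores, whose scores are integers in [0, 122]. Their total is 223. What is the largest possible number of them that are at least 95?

Suppose k of them are at least 95. Those contribute at least 95 each and the other 13 − k at least 0 each.
So the total is at least 95k + 0(13 − k) = 0 + 95k. This must be ≤ 223, giving k ≤ 2.
k = 2 is achieved by 2 values at 95 and 11 at 0, total 190; add 33 to one value (staying below 95) to reach 223.

2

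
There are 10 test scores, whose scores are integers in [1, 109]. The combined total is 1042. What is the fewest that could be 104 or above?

2

If only k of them are at least 104, the other 10 − k are at most 103, so the total is at most k·109 + (10 − k)·103.
This must reach 1042, so k·109 + (10 − k)·103 ≥ 1042, giving k ≥ 2.
Exactly 2 works: 2 values at 109 and 8 at 103 total 1042.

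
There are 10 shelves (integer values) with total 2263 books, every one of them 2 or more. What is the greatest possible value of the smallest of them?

The average is 2263/10 < 227, so some value is ≤ 226.
Equality holds with 7 values of 226 and 3 values of 227.

226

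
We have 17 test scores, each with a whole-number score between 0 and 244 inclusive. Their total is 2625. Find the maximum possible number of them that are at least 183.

If k of the values are ≥ 183, the total is ≥ 183k + 0(17 − k).
Setting 183k + 0(17 − k) ≤ 2625 gives 183k ≤ 2625, so k ≤ 14.
k = 14 is achieved by 14 values at 183 and 3 at 0, total 2562; add 63 to one value (staying below 183) to reach 2625.

14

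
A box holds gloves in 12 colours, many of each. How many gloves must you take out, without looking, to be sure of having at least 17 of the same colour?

In the worst case you draw 16 of each of the 12 colours: 12 × 16 = 192.
One more forces 17 of some colour, so 192 + 1 = 193.

193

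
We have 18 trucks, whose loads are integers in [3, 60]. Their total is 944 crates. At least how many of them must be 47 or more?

Suppose at most 18 − j of them reach 47; then j values are ≤ 46 and the rest ≤ 60.
The total is then ≤ 46·j + 60·(18 − j) = 1080 − 14j. For this to be ≥ 944 we need j ≤ 9, so at least 18 − 9 = 9 must reach 47.
Exactly 9 works: 9 values at 60 and 9 at 46 total 954; lower one of the high values by 10 (still ≥ 47) to hit 944.

9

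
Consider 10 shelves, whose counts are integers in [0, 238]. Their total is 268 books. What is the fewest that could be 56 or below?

Each value above 56 is at least 57, contributing at least 57 − 0 = 57 above the floor 0.
The sum exceeds the floor total 0 by 268, so at most ⌊268/57⌋ = 4 exceed 56, and at least 6 are ≤ 56.
Exactly 6 works: 6 values at 0 and 4 at 57 total 228; raise one of the low values by 40 (still ≤ 56) to hit 268.

6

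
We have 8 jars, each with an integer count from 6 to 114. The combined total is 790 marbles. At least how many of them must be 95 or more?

If only k of them are at least 95, the other 8 − k are at most 94, so the total is at most k·114 + (8 − k)·94.
This must reach 790, so k·114 + (8 − k)·94 ≥ 790, giving k ≥ 2.
Exactly 2 works: 2 values at 114 and 6 at 94 total 792; lower one of the high values by 2 (still ≥ 95) to hit 790.

2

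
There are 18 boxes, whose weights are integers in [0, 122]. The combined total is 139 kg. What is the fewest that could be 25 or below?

13

Each value above 25 is at least 26, contributing at least 26 − 0 = 26 above the floor 0.
The sum exceeds the floor total 0 by 139, so at most ⌊139/26⌋ = 5 exceed 25, and at least 13 are ≤ 25.
Exactly 13 works: 13 values at 0 and 5 at 26 total 130; raise one of the low values by 9 (still ≤ 25) to hit 139.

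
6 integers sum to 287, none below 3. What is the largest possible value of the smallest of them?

The 6 values sum to 287, so their minimum is at most ⌊287/6⌋ = 47.
Achievable: 1 of them at 47 and 5 at 48 total 287.

47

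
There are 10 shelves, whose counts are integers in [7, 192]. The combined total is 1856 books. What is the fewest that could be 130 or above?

9

Each value short of 130 is at most 129, costing at least 192 − 129 = 63 against the maximum total of 1920.
We can afford to lose at most 1920 − 1856 = 64, so at most ⌊64/63⌋ = 1 fall short, and at least 9 are ≥ 130.
Exactly 9 works: 9 values at 192 and 1 at 129 total 1857; lower one of the high values by 1 (still ≥ 130) to hit 1856.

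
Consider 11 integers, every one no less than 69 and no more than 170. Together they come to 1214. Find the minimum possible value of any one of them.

Minimizing one value means maximizing the remaining 10.
The other 10 can take up 10 × 170 = 1700 ≥ 1214 − 69, so one integer can sit at its floor of 69.
Achievable: one at 69 and the other 10 totalling 1145, which fits since 10 × 69 ≤ 1145 ≤ 10 × 170.

69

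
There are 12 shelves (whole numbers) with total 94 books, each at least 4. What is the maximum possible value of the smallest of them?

If every one of the 12 were at least 8, the total would be at least 12 × 8 = 96 > 94.
Taking 2 copies of 7 and 10 copies of 8 gives exactly 94, so 7 is attained.

7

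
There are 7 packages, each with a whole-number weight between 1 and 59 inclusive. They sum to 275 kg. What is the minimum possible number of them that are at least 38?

If only k of them are at least 38, the other 7 − k are at most 37, so the total is at most k·59 + (7 − k)·37.
This must reach 275, so k·59 + (7 − k)·37 ≥ 275, giving k ≥ 1.
Exactly 1 works: 1 value at 59 and 6 at 37 total 281; lower one of the high values by 6 (still ≥ 38) to hit 275.

1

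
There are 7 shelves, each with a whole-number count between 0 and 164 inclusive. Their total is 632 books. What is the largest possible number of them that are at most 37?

4

Suppose k of them are at most 37. Those contribute at most 37 each and the rest at most 164 each.
So the total is at most 37k + 164(7 − k) = 1148 − 127k. This must still be ≥ 632, so k ≤ 4.
k = 4 is achieved by 4 values at 37 and 3 at 164, total 640; lower one of the 164's by 8 (still > 37) to reach 632.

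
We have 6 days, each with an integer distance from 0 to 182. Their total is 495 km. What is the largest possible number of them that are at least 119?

If k of the values are ≥ 119, the total is ≥ 119k + 0(6 − k).
Setting 119k + 0(6 − k) ≤ 495 gives 119k ≤ 495, so k ≤ 4.
k = 4 is achieved by 4 values at 119 and 2 at 0, total 476; add 19 to one value (staying below 119) to reach 495.

4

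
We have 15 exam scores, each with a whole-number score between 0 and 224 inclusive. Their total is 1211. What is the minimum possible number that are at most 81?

1

Let j be the number exceeding 81. Then the total is ≥ 82·j + 0·(15 − j) = 0 + 82j.
So 82j ≤ 1211 and j ≤ 14; hence at least 15 − 14 = 1 are ≤ 81.
Exactly 1 works: 1 value at 0 and 14 at 82 total 1148; raise one of the low values by 63 (still ≤ 81) to hit 1211.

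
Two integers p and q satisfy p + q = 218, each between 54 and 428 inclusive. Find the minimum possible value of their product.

8856

pq = p(218 − p) is concave in p, so over [54, 164] it is minimized at an endpoint.
The extreme feasible split is p = 54, q = 164, giving pq = 8856.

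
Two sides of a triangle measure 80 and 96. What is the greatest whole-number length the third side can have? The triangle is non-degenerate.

175

The third side must be less than 80 + 96 = 176.
The largest integer below 176 is 175.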